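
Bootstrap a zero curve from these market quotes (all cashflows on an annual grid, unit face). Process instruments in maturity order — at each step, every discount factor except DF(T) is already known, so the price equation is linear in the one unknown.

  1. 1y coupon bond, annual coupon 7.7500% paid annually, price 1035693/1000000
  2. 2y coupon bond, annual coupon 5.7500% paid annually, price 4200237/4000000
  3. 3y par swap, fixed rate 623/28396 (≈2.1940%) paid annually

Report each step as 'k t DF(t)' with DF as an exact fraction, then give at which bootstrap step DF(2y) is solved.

step 1 [1y] bond c/1=31/400: DF=(1035693/1000000 − 31/400·(0))/(1+31/400) = 2403/2500 ≈ 0.961200
step 2 [2y] bond c/1=23/400: DF=(4200237/4000000 − 23/400·(0.961200))/(1+23/400) = 9407/10000 ≈ 0.940700
step 3 [3y] swap r/1=623/28396: DF=(1 − 623/28396·(0.961200+0.940700))/(1+623/28396) = 9377/10000 ≈ 0.937700

1 1 2403/2500
2 2 9407/10000
3 3 9377/10000
DF(2y) is solved at step 2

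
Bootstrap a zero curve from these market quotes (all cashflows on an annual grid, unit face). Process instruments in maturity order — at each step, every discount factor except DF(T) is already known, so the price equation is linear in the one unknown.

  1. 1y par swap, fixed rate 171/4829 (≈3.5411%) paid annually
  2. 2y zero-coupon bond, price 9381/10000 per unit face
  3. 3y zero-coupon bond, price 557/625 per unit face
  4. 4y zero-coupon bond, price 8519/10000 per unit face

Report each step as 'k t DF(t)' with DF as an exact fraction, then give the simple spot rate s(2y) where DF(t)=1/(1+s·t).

1 1 4829/5000
2 2 9381/10000
3 3 557/625
4 4 8519/10000
s(2y) = (1/(9381/10000) − 1)/(2) = 619/18762 ≈ 3.2992%

step 1 [1y] swap r/1=171/4829: DF=(1 − 171/4829·(0))/(1+171/4829) = 4829/5000 ≈ 0.965800
step 2 [2y] zero: DF = P = 9381/10000 ≈ 0.938100
step 3 [3y] zero: DF = P = 557/625 ≈ 0.891200
step 4 [4y] zero: DF = P = 8519/10000 ≈ 0.851900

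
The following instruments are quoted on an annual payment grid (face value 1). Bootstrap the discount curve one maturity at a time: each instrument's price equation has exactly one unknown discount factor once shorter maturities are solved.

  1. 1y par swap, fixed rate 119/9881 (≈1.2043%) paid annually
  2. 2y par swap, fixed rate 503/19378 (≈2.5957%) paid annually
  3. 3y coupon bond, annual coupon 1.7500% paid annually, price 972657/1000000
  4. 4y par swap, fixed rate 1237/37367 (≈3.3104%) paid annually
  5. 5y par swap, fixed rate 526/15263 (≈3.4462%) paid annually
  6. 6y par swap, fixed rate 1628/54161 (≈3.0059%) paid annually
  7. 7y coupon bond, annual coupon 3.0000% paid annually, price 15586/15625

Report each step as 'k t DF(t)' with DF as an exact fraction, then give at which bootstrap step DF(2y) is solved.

1 1 9881/10000
2 2 9497/10000
3 3 4613/5000
4 4 8763/10000
5 5 4211/5000
6 6 2093/2500
7 7 8107/10000
DF(2y) is solved at step 2

step 1 [1y] swap r/1=119/9881: DF=(1 − 119/9881·(0))/(1+119/9881) = 9881/10000 ≈ 0.988100
step 2 [2y] swap r/1=503/19378: DF=(1 − 503/19378·(0.988100))/(1+503/19378) = 9497/10000 ≈ 0.949700
step 3 [3y] bond c/1=7/400: DF=(972657/1000000 − 7/400·(0.988100+0.949700))/(1+7/400) = 4613/5000 ≈ 0.922600
step 4 [4y] swap r/1=1237/37367: DF=(1 − 1237/37367·(0.988100+0.949700+0.922600))/(1+1237/37367) = 8763/10000 ≈ 0.876300
step 5 [5y] swap r/1=526/15263: DF=(1 − 526/15263·(0.988100+0.949700+0.922600+0.876300))/(1+526/15263) = 4211/5000 ≈ 0.842200
step 6 [6y] swap r/1=1628/54161: DF=(1 − 1628/54161·(0.988100+0.949700+0.922600+0.876300+0.842200))/(1+1628/54161) = 2093/2500 ≈ 0.837200
step 7 [7y] bond c/1=3/100: DF=(15586/15625 − 3/100·(0.988100+0.949700+0.922600+0.876300+0.842200+0.837200))/(1+3/100) = 8107/10000 ≈ 0.810700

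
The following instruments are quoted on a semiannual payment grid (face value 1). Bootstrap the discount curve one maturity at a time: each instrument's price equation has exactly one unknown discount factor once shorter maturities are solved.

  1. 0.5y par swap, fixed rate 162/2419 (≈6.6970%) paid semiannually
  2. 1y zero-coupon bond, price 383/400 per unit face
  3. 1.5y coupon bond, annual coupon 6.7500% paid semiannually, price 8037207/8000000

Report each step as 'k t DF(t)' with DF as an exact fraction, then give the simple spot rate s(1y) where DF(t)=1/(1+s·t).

1 1/2 2419/2500
2 1 383/400
3 3/2 909/1000
s(1y) = (1/(383/400) − 1)/(1) = 17/383 ≈ 4.4386%

step 1 [0.5y] swap r/2=81/2419: DF=(1 − 81/2419·(0))/(1+81/2419) = 2419/2500 ≈ 0.967600
step 2 [1y] zero: DF = P = 383/400 ≈ 0.957500
step 3 [1.5y] bond c/2=27/800: DF=(8037207/8000000 − 27/800·(0.967600+0.957500))/(1+27/800) = 909/1000 ≈ 0.909000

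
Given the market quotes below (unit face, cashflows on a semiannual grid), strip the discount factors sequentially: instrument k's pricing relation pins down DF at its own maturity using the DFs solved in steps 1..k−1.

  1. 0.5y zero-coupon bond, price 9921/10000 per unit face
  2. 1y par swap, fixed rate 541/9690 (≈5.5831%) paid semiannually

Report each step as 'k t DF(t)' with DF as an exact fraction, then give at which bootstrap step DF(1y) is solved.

step 1 [0.5y] zero: DF = P = 9921/10000 ≈ 0.992100
step 2 [1y] swap r/2=541/19380: DF=(1 − 541/19380·(0.992100))/(1+541/19380) = 9459/10000 ≈ 0.945900

1 1/2 9921/10000
2 1 9459/10000
DF(1y) is solved at step 2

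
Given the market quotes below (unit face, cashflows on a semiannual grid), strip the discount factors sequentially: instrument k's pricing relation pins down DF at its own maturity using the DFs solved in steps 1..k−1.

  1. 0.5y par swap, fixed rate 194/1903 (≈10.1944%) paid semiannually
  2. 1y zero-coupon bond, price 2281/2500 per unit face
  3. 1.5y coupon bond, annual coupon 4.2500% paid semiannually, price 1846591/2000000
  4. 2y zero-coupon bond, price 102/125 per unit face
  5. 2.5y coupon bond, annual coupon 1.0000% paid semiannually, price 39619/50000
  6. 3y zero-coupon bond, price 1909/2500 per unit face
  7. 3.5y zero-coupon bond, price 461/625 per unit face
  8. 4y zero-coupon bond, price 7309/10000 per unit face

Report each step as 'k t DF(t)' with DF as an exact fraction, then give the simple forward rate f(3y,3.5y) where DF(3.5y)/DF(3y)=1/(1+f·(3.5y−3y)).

step 1 [0.5y] swap r/2=97/1903: DF=(1 − 97/1903·(0))/(1+97/1903) = 1903/2000 ≈ 0.951500
step 2 [1y] zero: DF = P = 2281/2500 ≈ 0.912400
step 3 [1.5y] bond c/2=17/800: DF=(1846591/2000000 − 17/800·(0.951500+0.912400))/(1+17/800) = 8653/10000 ≈ 0.865300
step 4 [2y] zero: DF = P = 102/125 ≈ 0.816000
step 5 [2.5y] bond c/2=1/200: DF=(39619/50000 − 1/200·(0.951500+0.912400+0.865300+0.816000))/(1+1/200) = 1927/2500 ≈ 0.770800
step 6 [3y] zero: DF = P = 1909/2500 ≈ 0.763600
step 7 [3.5y] zero: DF = P = 461/625 ≈ 0.737600
step 8 [4y] zero: DF = P = 7309/10000 ≈ 0.730900

1 1/2 1903/2000
2 1 2281/2500
3 3/2 8653/10000
4 2 102/125
5 5/2 1927/2500
6 3 1909/2500
7 7/2 461/625
8 4 7309/10000
f(3y,3.5y) = ((1909/2500)/(461/625) − 1)/(1/2) = 65/922 ≈ 7.0499%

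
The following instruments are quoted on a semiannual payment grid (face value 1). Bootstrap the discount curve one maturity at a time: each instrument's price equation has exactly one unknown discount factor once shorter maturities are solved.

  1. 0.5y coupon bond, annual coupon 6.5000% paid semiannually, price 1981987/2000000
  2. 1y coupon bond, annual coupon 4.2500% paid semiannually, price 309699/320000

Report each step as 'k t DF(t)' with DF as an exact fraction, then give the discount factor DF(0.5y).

1 1/2 4799/5000
2 1 9277/10000
DF(0.5y) = 4799/5000 ≈ 0.959800

step 1 [0.5y] bond c/2=13/400: DF=(1981987/2000000 − 13/400·(0))/(1+13/400) = 4799/5000 ≈ 0.959800
step 2 [1y] bond c/2=17/800: DF=(309699/320000 − 17/800·(0.959800))/(1+17/800) = 9277/10000 ≈ 0.927700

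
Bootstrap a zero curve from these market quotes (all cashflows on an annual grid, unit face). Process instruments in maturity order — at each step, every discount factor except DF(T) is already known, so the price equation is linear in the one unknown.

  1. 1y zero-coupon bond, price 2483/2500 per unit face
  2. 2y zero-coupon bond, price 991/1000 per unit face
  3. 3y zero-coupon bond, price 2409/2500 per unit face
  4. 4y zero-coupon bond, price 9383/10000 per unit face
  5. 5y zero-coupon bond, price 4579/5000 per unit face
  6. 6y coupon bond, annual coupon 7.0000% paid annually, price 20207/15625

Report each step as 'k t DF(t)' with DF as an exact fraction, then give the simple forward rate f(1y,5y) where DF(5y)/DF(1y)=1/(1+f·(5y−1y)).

step 1 [1y] zero: DF = P = 2483/2500 ≈ 0.993200
step 2 [2y] zero: DF = P = 991/1000 ≈ 0.991000
step 3 [3y] zero: DF = P = 2409/2500 ≈ 0.963600
step 4 [4y] zero: DF = P = 9383/10000 ≈ 0.938300
step 5 [5y] zero: DF = P = 4579/5000 ≈ 0.915800
step 6 [6y] bond c/1=7/100: DF=(20207/15625 − 7/100·(0.993200+0.991000+0.963600+0.938300+0.915800))/(1+7/100) = 1789/2000 ≈ 0.894500

1 1 2483/2500
2 2 991/1000
3 3 2409/2500
4 4 9383/10000
5 5 4579/5000
6 6 1789/2000
f(1y,5y) = ((2483/2500)/(4579/5000) − 1)/(4) = 387/18316 ≈ 2.1129%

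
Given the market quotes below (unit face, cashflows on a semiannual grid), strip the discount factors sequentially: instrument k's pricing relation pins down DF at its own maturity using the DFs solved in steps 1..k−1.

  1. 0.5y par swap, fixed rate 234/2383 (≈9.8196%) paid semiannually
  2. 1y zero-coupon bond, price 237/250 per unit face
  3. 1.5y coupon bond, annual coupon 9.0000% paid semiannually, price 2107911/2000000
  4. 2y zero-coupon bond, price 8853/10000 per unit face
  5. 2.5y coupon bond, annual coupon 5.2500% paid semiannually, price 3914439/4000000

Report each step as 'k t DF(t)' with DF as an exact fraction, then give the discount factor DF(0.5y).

step 1 [0.5y] swap r/2=117/2383: DF=(1 − 117/2383·(0))/(1+117/2383) = 2383/2500 ≈ 0.953200
step 2 [1y] zero: DF = P = 237/250 ≈ 0.948000
step 3 [1.5y] bond c/2=9/200: DF=(2107911/2000000 − 9/200·(0.953200+0.948000))/(1+9/200) = 9267/10000 ≈ 0.926700
step 4 [2y] zero: DF = P = 8853/10000 ≈ 0.885300
step 5 [2.5y] bond c/2=21/800: DF=(3914439/4000000 − 21/800·(0.953200+0.948000+0.926700+0.885300))/(1+21/800) = 4293/5000 ≈ 0.858600

1 1/2 2383/2500
2 1 237/250
3 3/2 9267/10000
4 2 8853/10000
5 5/2 4293/5000
DF(0.5y) = 2383/2500 ≈ 0.953200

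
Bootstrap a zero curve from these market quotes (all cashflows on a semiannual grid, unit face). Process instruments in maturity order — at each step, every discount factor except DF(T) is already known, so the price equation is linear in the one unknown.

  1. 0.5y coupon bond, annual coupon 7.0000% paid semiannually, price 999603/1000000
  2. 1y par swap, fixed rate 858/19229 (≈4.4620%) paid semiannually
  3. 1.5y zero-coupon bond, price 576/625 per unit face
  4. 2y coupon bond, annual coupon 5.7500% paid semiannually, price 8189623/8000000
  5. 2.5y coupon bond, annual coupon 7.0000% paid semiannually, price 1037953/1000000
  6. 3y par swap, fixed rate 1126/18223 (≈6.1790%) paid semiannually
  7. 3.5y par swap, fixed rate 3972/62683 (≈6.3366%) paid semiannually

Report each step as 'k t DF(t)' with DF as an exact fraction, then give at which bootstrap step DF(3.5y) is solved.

step 1 [0.5y] bond c/2=7/200: DF=(999603/1000000 − 7/200·(0))/(1+7/200) = 4829/5000 ≈ 0.965800
step 2 [1y] swap r/2=429/19229: DF=(1 − 429/19229·(0.965800))/(1+429/19229) = 9571/10000 ≈ 0.957100
step 3 [1.5y] zero: DF = P = 576/625 ≈ 0.921600
step 4 [2y] bond c/2=23/800: DF=(8189623/8000000 − 23/800·(0.965800+0.957100+0.921600))/(1+23/800) = 2289/2500 ≈ 0.915600
step 5 [2.5y] bond c/2=7/200: DF=(1037953/1000000 − 7/200·(0.965800+0.957100+0.921600+0.915600))/(1+7/200) = 8757/10000 ≈ 0.875700
step 6 [3y] swap r/2=563/18223: DF=(1 − 563/18223·(0.965800+0.957100+0.921600+0.915600+0.875700))/(1+563/18223) = 8311/10000 ≈ 0.831100
step 7 [3.5y] swap r/2=1986/62683: DF=(1 − 1986/62683·(0.965800+0.957100+0.921600+0.915600+0.875700+0.831100))/(1+1986/62683) = 4007/5000 ≈ 0.801400

1 1/2 4829/5000
2 1 9571/10000
3 3/2 576/625
4 2 2289/2500
5 5/2 8757/10000
6 3 8311/10000
7 7/2 4007/5000
DF(3.5y) is solved at step 7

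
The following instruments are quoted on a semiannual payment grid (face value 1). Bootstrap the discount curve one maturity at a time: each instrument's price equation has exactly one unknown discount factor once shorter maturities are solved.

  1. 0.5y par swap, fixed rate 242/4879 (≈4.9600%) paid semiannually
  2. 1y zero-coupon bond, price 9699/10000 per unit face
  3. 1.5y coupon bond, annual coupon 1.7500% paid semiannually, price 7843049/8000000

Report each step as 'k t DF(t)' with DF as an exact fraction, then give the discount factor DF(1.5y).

step 1 [0.5y] swap r/2=121/4879: DF=(1 − 121/4879·(0))/(1+121/4879) = 4879/5000 ≈ 0.975800
step 2 [1y] zero: DF = P = 9699/10000 ≈ 0.969900
step 3 [1.5y] bond c/2=7/800: DF=(7843049/8000000 − 7/800·(0.975800+0.969900))/(1+7/800) = 191/200 ≈ 0.955000

1 1/2 4879/5000
2 1 9699/10000
3 3/2 191/200
DF(1.5y) = 191/200 ≈ 0.955000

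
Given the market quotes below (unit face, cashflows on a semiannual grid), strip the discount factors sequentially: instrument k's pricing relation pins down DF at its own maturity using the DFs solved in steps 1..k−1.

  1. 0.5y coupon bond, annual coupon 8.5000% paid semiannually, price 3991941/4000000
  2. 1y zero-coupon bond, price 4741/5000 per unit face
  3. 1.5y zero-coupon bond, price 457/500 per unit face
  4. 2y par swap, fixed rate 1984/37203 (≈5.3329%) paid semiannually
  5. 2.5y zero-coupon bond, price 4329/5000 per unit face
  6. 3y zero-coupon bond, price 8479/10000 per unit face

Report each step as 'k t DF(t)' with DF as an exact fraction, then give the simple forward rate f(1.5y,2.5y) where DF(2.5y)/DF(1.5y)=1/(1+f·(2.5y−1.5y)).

step 1 [0.5y] bond c/2=17/400: DF=(3991941/4000000 − 17/400·(0))/(1+17/400) = 9573/10000 ≈ 0.957300
step 2 [1y] zero: DF = P = 4741/5000 ≈ 0.948200
step 3 [1.5y] zero: DF = P = 457/500 ≈ 0.914000
step 4 [2y] swap r/2=992/37203: DF=(1 − 992/37203·(0.957300+0.948200+0.914000))/(1+992/37203) = 563/625 ≈ 0.900800
step 5 [2.5y] zero: DF = P = 4329/5000 ≈ 0.865800
step 6 [3y] zero: DF = P = 8479/10000 ≈ 0.847900

1 1/2 9573/10000
2 1 4741/5000
3 3/2 457/500
4 2 563/625
5 5/2 4329/5000
6 3 8479/10000
f(1.5y,2.5y) = ((457/500)/(4329/5000) − 1)/(1) = 241/4329 ≈ 5.5671%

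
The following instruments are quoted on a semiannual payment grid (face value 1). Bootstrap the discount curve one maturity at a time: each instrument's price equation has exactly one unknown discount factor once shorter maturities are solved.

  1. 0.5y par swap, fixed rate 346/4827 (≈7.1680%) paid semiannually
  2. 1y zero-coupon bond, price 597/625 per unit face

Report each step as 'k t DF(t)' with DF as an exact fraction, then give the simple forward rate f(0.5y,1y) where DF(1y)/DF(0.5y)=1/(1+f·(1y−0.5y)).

1 1/2 4827/5000
2 1 597/625
f(0.5y,1y) = ((4827/5000)/(597/625) − 1)/(1/2) = 17/796 ≈ 2.1357%

step 1 [0.5y] swap r/2=173/4827: DF=(1 − 173/4827·(0))/(1+173/4827) = 4827/5000 ≈ 0.965400
step 2 [1y] zero: DF = P = 597/625 ≈ 0.955200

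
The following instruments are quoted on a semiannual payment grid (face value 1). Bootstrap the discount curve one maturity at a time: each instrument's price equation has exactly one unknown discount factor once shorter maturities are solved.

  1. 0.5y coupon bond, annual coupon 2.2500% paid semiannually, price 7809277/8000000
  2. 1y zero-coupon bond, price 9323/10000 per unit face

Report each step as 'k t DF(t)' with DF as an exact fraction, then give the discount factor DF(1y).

step 1 [0.5y] bond c/2=9/800: DF=(7809277/8000000 − 9/800·(0))/(1+9/800) = 9653/10000 ≈ 0.965300
step 2 [1y] zero: DF = P = 9323/10000 ≈ 0.932300

1 1/2 9653/10000
2 1 9323/10000
DF(1y) = 9323/10000 ≈ 0.932300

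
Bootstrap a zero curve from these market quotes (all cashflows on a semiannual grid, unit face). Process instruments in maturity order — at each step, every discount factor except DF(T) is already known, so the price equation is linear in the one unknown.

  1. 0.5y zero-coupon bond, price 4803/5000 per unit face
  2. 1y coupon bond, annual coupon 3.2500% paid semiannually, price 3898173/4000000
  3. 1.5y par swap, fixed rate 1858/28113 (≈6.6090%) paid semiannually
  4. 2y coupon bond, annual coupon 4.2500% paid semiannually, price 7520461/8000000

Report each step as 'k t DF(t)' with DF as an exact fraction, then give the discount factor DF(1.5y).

step 1 [0.5y] zero: DF = P = 4803/5000 ≈ 0.960600
step 2 [1y] bond c/2=13/800: DF=(3898173/4000000 − 13/800·(0.960600))/(1+13/800) = 2359/2500 ≈ 0.943600
step 3 [1.5y] swap r/2=929/28113: DF=(1 − 929/28113·(0.960600+0.943600))/(1+929/28113) = 9071/10000 ≈ 0.907100
step 4 [2y] bond c/2=17/800: DF=(7520461/8000000 − 17/800·(0.960600+0.943600+0.907100))/(1+17/800) = 431/500 ≈ 0.862000

1 1/2 4803/5000
2 1 2359/2500
3 3/2 9071/10000
4 2 431/500
DF(1.5y) = 9071/10000 ≈ 0.907100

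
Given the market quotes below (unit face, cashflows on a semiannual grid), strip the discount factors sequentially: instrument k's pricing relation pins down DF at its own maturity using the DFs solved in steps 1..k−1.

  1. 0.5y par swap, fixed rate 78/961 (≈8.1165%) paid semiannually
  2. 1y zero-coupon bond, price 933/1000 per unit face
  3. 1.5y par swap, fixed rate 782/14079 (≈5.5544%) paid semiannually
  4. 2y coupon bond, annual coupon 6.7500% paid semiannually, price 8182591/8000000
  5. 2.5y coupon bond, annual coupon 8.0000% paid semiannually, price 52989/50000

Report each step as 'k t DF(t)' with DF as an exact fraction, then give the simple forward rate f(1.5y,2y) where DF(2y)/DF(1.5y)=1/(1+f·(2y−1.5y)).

step 1 [0.5y] swap r/2=39/961: DF=(1 − 39/961·(0))/(1+39/961) = 961/1000 ≈ 0.961000
step 2 [1y] zero: DF = P = 933/1000 ≈ 0.933000
step 3 [1.5y] swap r/2=391/14079: DF=(1 − 391/14079·(0.961000+0.933000))/(1+391/14079) = 4609/5000 ≈ 0.921800
step 4 [2y] bond c/2=27/800: DF=(8182591/8000000 − 27/800·(0.961000+0.933000+0.921800))/(1+27/800) = 359/400 ≈ 0.897500
step 5 [2.5y] bond c/2=1/25: DF=(52989/50000 − 1/25·(0.961000+0.933000+0.921800+0.897500))/(1+1/25) = 4381/5000 ≈ 0.876200

1 1/2 961/1000
2 1 933/1000
3 3/2 4609/5000
4 2 359/400
5 5/2 4381/5000
f(1.5y,2y) = ((4609/5000)/(359/400) − 1)/(1/2) = 486/8975 ≈ 5.4150%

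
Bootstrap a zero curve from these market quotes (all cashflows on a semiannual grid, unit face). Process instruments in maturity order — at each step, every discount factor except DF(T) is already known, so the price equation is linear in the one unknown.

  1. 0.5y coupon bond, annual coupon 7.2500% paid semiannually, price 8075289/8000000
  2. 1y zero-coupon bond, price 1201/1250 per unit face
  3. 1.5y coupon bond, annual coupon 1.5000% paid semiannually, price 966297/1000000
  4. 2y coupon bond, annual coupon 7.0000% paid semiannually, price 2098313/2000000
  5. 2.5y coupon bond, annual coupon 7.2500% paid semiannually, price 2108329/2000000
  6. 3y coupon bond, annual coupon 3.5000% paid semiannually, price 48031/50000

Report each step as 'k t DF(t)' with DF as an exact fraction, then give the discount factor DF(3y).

step 1 [0.5y] bond c/2=29/800: DF=(8075289/8000000 − 29/800·(0))/(1+29/800) = 9741/10000 ≈ 0.974100
step 2 [1y] zero: DF = P = 1201/1250 ≈ 0.960800
step 3 [1.5y] bond c/2=3/400: DF=(966297/1000000 − 3/400·(0.974100+0.960800))/(1+3/400) = 9447/10000 ≈ 0.944700
step 4 [2y] bond c/2=7/200: DF=(2098313/2000000 − 7/200·(0.974100+0.960800+0.944700))/(1+7/200) = 9163/10000 ≈ 0.916300
step 5 [2.5y] bond c/2=29/800: DF=(2108329/2000000 − 29/800·(0.974100+0.960800+0.944700+0.916300))/(1+29/800) = 1769/2000 ≈ 0.884500
step 6 [3y] bond c/2=7/400: DF=(48031/50000 − 7/400·(0.974100+0.960800+0.944700+0.916300+0.884500))/(1+7/400) = 2159/2500 ≈ 0.863600

1 1/2 9741/10000
2 1 1201/1250
3 3/2 9447/10000
4 2 9163/10000
5 5/2 1769/2000
6 3 2159/2500
DF(3y) = 2159/2500 ≈ 0.863600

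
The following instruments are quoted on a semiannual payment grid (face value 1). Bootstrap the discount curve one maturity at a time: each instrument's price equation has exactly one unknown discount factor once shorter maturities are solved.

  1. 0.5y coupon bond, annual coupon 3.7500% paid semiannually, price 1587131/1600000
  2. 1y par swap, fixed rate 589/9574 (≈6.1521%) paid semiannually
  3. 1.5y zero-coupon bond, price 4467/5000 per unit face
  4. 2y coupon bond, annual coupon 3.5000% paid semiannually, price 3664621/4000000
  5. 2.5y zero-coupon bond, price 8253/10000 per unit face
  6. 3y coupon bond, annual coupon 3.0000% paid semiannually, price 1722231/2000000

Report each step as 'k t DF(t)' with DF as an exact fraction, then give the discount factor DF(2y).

step 1 [0.5y] bond c/2=3/160: DF=(1587131/1600000 − 3/160·(0))/(1+3/160) = 9737/10000 ≈ 0.973700
step 2 [1y] swap r/2=589/19148: DF=(1 − 589/19148·(0.973700))/(1+589/19148) = 9411/10000 ≈ 0.941100
step 3 [1.5y] zero: DF = P = 4467/5000 ≈ 0.893400
step 4 [2y] bond c/2=7/400: DF=(3664621/4000000 − 7/400·(0.973700+0.941100+0.893400))/(1+7/400) = 8521/10000 ≈ 0.852100
step 5 [2.5y] zero: DF = P = 8253/10000 ≈ 0.825300
step 6 [3y] bond c/2=3/200: DF=(1722231/2000000 − 3/200·(0.973700+0.941100+0.893400+0.852100+0.825300))/(1+3/200) = 7821/10000 ≈ 0.782100

1 1/2 9737/10000
2 1 9411/10000
3 3/2 4467/5000
4 2 8521/10000
5 5/2 8253/10000
6 3 7821/10000
DF(2y) = 8521/10000 ≈ 0.852100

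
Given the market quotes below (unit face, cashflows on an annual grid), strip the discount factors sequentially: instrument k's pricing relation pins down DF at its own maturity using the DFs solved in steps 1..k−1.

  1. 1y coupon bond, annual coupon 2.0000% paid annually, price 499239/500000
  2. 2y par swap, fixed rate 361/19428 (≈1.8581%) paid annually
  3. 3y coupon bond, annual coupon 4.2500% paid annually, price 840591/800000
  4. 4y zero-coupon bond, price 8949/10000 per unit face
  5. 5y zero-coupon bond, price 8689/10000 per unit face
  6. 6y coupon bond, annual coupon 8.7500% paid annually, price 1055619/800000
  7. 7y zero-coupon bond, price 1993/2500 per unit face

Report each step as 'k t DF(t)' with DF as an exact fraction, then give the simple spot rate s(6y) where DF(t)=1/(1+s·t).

step 1 [1y] bond c/1=1/50: DF=(499239/500000 − 1/50·(0))/(1+1/50) = 9789/10000 ≈ 0.978900
step 2 [2y] swap r/1=361/19428: DF=(1 − 361/19428·(0.978900))/(1+361/19428) = 9639/10000 ≈ 0.963900
step 3 [3y] bond c/1=17/400: DF=(840591/800000 − 17/400·(0.978900+0.963900))/(1+17/400) = 9287/10000 ≈ 0.928700
step 4 [4y] zero: DF = P = 8949/10000 ≈ 0.894900
step 5 [5y] zero: DF = P = 8689/10000 ≈ 0.868900
step 6 [6y] bond c/1=7/80: DF=(1055619/800000 − 7/80·(0.978900+0.963900+0.928700+0.894900+0.868900))/(1+7/80) = 2101/2500 ≈ 0.840400
step 7 [7y] zero: DF = P = 1993/2500 ≈ 0.797200

1 1 9789/10000
2 2 9639/10000
3 3 9287/10000
4 4 8949/10000
5 5 8689/10000
6 6 2101/2500
7 7 1993/2500
s(6y) = (1/(2101/2500) − 1)/(6) = 133/4202 ≈ 3.1652%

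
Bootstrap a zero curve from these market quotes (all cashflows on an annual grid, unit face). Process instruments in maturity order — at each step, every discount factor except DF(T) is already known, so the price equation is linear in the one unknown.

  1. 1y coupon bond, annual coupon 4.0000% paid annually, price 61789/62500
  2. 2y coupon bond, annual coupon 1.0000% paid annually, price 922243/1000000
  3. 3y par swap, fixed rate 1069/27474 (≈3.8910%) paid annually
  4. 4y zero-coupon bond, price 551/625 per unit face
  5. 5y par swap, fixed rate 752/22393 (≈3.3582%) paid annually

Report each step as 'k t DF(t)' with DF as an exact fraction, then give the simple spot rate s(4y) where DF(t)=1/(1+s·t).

step 1 [1y] bond c/1=1/25: DF=(61789/62500 − 1/25·(0))/(1+1/25) = 4753/5000 ≈ 0.950600
step 2 [2y] bond c/1=1/100: DF=(922243/1000000 − 1/100·(0.950600))/(1+1/100) = 9037/10000 ≈ 0.903700
step 3 [3y] swap r/1=1069/27474: DF=(1 − 1069/27474·(0.950600+0.903700))/(1+1069/27474) = 8931/10000 ≈ 0.893100
step 4 [4y] zero: DF = P = 551/625 ≈ 0.881600
step 5 [5y] swap r/1=752/22393: DF=(1 − 752/22393·(0.950600+0.903700+0.893100+0.881600))/(1+752/22393) = 531/625 ≈ 0.849600

1 1 4753/5000
2 2 9037/10000
3 3 8931/10000
4 4 551/625
5 5 531/625
s(4y) = (1/(551/625) − 1)/(4) = 37/1102 ≈ 3.3575%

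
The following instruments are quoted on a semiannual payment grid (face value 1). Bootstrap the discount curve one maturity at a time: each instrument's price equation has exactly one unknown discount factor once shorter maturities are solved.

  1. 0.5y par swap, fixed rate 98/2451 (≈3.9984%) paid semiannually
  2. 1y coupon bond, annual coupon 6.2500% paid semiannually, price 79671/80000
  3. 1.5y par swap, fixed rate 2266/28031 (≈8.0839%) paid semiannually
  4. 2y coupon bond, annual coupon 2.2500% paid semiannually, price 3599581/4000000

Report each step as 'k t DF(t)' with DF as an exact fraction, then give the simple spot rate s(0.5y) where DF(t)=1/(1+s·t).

1 1/2 2451/2500
2 1 117/125
3 3/2 8867/10000
4 2 8587/10000
s(0.5y) = (1/(2451/2500) − 1)/(1/2) = 98/2451 ≈ 3.9984%

step 1 [0.5y] swap r/2=49/2451: DF=(1 − 49/2451·(0))/(1+49/2451) = 2451/2500 ≈ 0.980400
step 2 [1y] bond c/2=1/32: DF=(79671/80000 − 1/32·(0.980400))/(1+1/32) = 117/125 ≈ 0.936000
step 3 [1.5y] swap r/2=1133/28031: DF=(1 − 1133/28031·(0.980400+0.936000))/(1+1133/28031) = 8867/10000 ≈ 0.886700
step 4 [2y] bond c/2=9/800: DF=(3599581/4000000 − 9/800·(0.980400+0.936000+0.886700))/(1+9/800) = 8587/10000 ≈ 0.858700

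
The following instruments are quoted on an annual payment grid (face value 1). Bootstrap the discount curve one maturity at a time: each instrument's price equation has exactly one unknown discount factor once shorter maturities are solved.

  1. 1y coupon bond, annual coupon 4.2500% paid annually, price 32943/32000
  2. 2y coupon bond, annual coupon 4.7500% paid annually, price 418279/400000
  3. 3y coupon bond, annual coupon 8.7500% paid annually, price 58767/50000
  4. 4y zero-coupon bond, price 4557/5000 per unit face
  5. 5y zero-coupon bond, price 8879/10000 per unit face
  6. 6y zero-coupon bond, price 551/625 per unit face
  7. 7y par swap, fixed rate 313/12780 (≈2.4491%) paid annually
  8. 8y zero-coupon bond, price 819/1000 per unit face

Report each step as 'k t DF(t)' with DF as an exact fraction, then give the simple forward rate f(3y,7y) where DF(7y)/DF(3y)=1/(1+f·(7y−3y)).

1 1 79/80
2 2 1907/2000
3 3 4623/5000
4 4 4557/5000
5 5 8879/10000
6 6 551/625
7 7 1687/2000
8 8 819/1000
f(3y,7y) = ((4623/5000)/(1687/2000) − 1)/(4) = 811/33740 ≈ 2.4037%

step 1 [1y] bond c/1=17/400: DF=(32943/32000 − 17/400·(0))/(1+17/400) = 79/80 ≈ 0.987500
step 2 [2y] bond c/1=19/400: DF=(418279/400000 − 19/400·(0.987500))/(1+19/400) = 1907/2000 ≈ 0.953500
step 3 [3y] bond c/1=7/80: DF=(58767/50000 − 7/80·(0.987500+0.953500))/(1+7/80) = 4623/5000 ≈ 0.924600
step 4 [4y] zero: DF = P = 4557/5000 ≈ 0.911400
step 5 [5y] zero: DF = P = 8879/10000 ≈ 0.887900
step 6 [6y] zero: DF = P = 551/625 ≈ 0.881600
step 7 [7y] swap r/1=313/12780: DF=(1 − 313/12780·(0.987500+0.953500+0.924600+0.911400+0.887900+0.881600))/(1+313/12780) = 1687/2000 ≈ 0.843500
step 8 [8y] zero: DF = P = 819/1000 ≈ 0.819000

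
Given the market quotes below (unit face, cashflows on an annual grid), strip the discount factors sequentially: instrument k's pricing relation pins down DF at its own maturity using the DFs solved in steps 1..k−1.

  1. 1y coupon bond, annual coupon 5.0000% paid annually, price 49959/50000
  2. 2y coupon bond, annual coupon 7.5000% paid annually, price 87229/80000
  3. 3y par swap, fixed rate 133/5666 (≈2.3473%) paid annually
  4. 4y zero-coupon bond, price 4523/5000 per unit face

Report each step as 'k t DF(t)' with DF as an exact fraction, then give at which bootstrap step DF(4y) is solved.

1 1 2379/2500
2 2 9479/10000
3 3 1867/2000
4 4 4523/5000
DF(4y) is solved at step 4

step 1 [1y] bond c/1=1/20: DF=(49959/50000 − 1/20·(0))/(1+1/20) = 2379/2500 ≈ 0.951600
step 2 [2y] bond c/1=3/40: DF=(87229/80000 − 3/40·(0.951600))/(1+3/40) = 9479/10000 ≈ 0.947900
step 3 [3y] swap r/1=133/5666: DF=(1 − 133/5666·(0.951600+0.947900))/(1+133/5666) = 1867/2000 ≈ 0.933500
step 4 [4y] zero: DF = P = 4523/5000 ≈ 0.904600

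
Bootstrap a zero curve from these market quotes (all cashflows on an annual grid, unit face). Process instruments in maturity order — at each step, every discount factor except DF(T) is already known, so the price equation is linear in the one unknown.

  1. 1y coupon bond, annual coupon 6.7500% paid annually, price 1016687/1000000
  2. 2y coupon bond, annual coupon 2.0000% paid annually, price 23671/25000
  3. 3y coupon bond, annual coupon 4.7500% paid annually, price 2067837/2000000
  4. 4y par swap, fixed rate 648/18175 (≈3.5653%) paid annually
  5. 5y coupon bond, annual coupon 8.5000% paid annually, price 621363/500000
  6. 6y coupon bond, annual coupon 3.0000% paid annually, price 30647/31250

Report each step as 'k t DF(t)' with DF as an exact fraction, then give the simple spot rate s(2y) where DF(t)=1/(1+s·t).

step 1 [1y] bond c/1=27/400: DF=(1016687/1000000 − 27/400·(0))/(1+27/400) = 2381/2500 ≈ 0.952400
step 2 [2y] bond c/1=1/50: DF=(23671/25000 − 1/50·(0.952400))/(1+1/50) = 1137/1250 ≈ 0.909600
step 3 [3y] bond c/1=19/400: DF=(2067837/2000000 − 19/400·(0.952400+0.909600))/(1+19/400) = 4513/5000 ≈ 0.902600
step 4 [4y] swap r/1=648/18175: DF=(1 − 648/18175·(0.952400+0.909600+0.902600))/(1+648/18175) = 544/625 ≈ 0.870400
step 5 [5y] bond c/1=17/200: DF=(621363/500000 − 17/200·(0.952400+0.909600+0.902600+0.870400))/(1+17/200) = 4303/5000 ≈ 0.860600
step 6 [6y] bond c/1=3/100: DF=(30647/31250 − 3/100·(0.952400+0.909600+0.902600+0.870400+0.860600))/(1+3/100) = 2053/2500 ≈ 0.821200

1 1 2381/2500
2 2 1137/1250
3 3 4513/5000
4 4 544/625
5 5 4303/5000
6 6 2053/2500
s(2y) = (1/(1137/1250) − 1)/(2) = 113/2274 ≈ 4.9692%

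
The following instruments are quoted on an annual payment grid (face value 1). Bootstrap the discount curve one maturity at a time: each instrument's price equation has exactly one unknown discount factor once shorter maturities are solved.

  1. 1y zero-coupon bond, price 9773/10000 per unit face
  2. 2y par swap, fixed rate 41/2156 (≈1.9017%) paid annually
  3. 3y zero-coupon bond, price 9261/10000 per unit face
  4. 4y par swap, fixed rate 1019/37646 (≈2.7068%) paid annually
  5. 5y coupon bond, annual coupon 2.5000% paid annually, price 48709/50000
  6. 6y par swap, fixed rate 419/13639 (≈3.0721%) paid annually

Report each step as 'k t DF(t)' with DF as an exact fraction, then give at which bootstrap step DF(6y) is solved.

1 1 9773/10000
2 2 9631/10000
3 3 9261/10000
4 4 8981/10000
5 5 4293/5000
6 6 2081/2500
DF(6y) is solved at step 6

step 1 [1y] zero: DF = P = 9773/10000 ≈ 0.977300
step 2 [2y] swap r/1=41/2156: DF=(1 − 41/2156·(0.977300))/(1+41/2156) = 9631/10000 ≈ 0.963100
step 3 [3y] zero: DF = P = 9261/10000 ≈ 0.926100
step 4 [4y] swap r/1=1019/37646: DF=(1 − 1019/37646·(0.977300+0.963100+0.926100))/(1+1019/37646) = 8981/10000 ≈ 0.898100
step 5 [5y] bond c/1=1/40: DF=(48709/50000 − 1/40·(0.977300+0.963100+0.926100+0.898100))/(1+1/40) = 4293/5000 ≈ 0.858600
step 6 [6y] swap r/1=419/13639: DF=(1 − 419/13639·(0.977300+0.963100+0.926100+0.898100+0.858600))/(1+419/13639) = 2081/2500 ≈ 0.832400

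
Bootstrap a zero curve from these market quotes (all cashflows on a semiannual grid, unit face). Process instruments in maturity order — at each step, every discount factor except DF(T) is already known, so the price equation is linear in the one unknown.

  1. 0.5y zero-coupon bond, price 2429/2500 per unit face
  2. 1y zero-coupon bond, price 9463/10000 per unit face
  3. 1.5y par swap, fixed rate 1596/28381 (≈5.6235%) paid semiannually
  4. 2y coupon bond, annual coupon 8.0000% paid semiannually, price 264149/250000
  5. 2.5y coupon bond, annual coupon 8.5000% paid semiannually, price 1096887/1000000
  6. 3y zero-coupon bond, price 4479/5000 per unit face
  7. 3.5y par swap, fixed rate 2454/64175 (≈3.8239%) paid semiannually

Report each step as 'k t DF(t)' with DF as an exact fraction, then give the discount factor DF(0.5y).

step 1 [0.5y] zero: DF = P = 2429/2500 ≈ 0.971600
step 2 [1y] zero: DF = P = 9463/10000 ≈ 0.946300
step 3 [1.5y] swap r/2=798/28381: DF=(1 − 798/28381·(0.971600+0.946300))/(1+798/28381) = 4601/5000 ≈ 0.920200
step 4 [2y] bond c/2=1/25: DF=(264149/250000 − 1/25·(0.971600+0.946300+0.920200))/(1+1/25) = 2267/2500 ≈ 0.906800
step 5 [2.5y] bond c/2=17/400: DF=(1096887/1000000 − 17/400·(0.971600+0.946300+0.920200+0.906800))/(1+17/400) = 1799/2000 ≈ 0.899500
step 6 [3y] zero: DF = P = 4479/5000 ≈ 0.895800
step 7 [3.5y] swap r/2=1227/64175: DF=(1 − 1227/64175·(0.971600+0.946300+0.920200+0.906800+0.899500+0.895800))/(1+1227/64175) = 8773/10000 ≈ 0.877300

1 1/2 2429/2500
2 1 9463/10000
3 3/2 4601/5000
4 2 2267/2500
5 5/2 1799/2000
6 3 4479/5000
7 7/2 8773/10000
DF(0.5y) = 2429/2500 ≈ 0.971600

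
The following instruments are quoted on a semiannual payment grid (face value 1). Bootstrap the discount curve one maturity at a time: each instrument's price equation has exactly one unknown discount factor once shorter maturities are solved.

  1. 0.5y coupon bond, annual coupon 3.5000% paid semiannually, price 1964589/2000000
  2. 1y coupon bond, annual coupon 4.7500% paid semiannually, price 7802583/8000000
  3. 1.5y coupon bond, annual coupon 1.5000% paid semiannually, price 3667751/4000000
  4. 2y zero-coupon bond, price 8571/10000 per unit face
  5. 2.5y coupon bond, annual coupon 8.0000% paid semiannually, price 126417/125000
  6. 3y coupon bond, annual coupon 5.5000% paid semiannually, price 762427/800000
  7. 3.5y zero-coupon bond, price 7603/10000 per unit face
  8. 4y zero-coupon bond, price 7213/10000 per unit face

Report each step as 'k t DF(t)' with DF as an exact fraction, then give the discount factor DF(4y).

step 1 [0.5y] bond c/2=7/400: DF=(1964589/2000000 − 7/400·(0))/(1+7/400) = 4827/5000 ≈ 0.965400
step 2 [1y] bond c/2=19/800: DF=(7802583/8000000 − 19/800·(0.965400))/(1+19/800) = 9303/10000 ≈ 0.930300
step 3 [1.5y] bond c/2=3/400: DF=(3667751/4000000 − 3/400·(0.965400+0.930300))/(1+3/400) = 112/125 ≈ 0.896000
step 4 [2y] zero: DF = P = 8571/10000 ≈ 0.857100
step 5 [2.5y] bond c/2=1/25: DF=(126417/125000 − 1/25·(0.965400+0.930300+0.896000+0.857100))/(1+1/25) = 8321/10000 ≈ 0.832100
step 6 [3y] bond c/2=11/400: DF=(762427/800000 − 11/400·(0.965400+0.930300+0.896000+0.857100+0.832100))/(1+11/400) = 2019/2500 ≈ 0.807600
step 7 [3.5y] zero: DF = P = 7603/10000 ≈ 0.760300
step 8 [4y] zero: DF = P = 7213/10000 ≈ 0.721300

1 1/2 4827/5000
2 1 9303/10000
3 3/2 112/125
4 2 8571/10000
5 5/2 8321/10000
6 3 2019/2500
7 7/2 7603/10000
8 4 7213/10000
DF(4y) = 7213/10000 ≈ 0.721300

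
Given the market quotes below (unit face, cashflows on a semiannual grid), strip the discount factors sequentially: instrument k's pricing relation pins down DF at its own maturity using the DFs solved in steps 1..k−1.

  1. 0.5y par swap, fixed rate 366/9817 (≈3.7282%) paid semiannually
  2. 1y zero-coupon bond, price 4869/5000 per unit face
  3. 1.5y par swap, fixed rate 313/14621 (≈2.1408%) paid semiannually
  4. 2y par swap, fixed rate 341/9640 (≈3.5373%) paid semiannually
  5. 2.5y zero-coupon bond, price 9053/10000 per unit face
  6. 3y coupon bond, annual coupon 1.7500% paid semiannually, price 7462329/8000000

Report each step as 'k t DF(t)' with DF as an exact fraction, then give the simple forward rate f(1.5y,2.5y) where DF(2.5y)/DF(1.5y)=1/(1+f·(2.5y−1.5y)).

1 1/2 9817/10000
2 1 4869/5000
3 3/2 9687/10000
4 2 4659/5000
5 5/2 9053/10000
6 3 4417/5000
f(1.5y,2.5y) = ((9687/10000)/(9053/10000) − 1)/(1) = 634/9053 ≈ 7.0032%

step 1 [0.5y] swap r/2=183/9817: DF=(1 − 183/9817·(0))/(1+183/9817) = 9817/10000 ≈ 0.981700
step 2 [1y] zero: DF = P = 4869/5000 ≈ 0.973800
step 3 [1.5y] swap r/2=313/29242: DF=(1 − 313/29242·(0.981700+0.973800))/(1+313/29242) = 9687/10000 ≈ 0.968700
step 4 [2y] swap r/2=341/19280: DF=(1 − 341/19280·(0.981700+0.973800+0.968700))/(1+341/19280) = 4659/5000 ≈ 0.931800
step 5 [2.5y] zero: DF = P = 9053/10000 ≈ 0.905300
step 6 [3y] bond c/2=7/800: DF=(7462329/8000000 − 7/800·(0.981700+0.973800+0.968700+0.931800+0.905300))/(1+7/800) = 4417/5000 ≈ 0.883400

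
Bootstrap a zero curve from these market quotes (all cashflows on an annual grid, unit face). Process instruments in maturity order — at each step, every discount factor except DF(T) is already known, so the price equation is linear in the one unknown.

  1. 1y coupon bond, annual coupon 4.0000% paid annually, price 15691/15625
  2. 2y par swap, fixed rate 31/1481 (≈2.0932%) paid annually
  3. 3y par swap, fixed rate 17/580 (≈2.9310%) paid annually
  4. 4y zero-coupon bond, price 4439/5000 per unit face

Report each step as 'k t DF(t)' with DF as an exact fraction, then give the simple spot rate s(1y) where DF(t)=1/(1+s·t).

1 1 1207/1250
2 2 9597/10000
3 3 9167/10000
4 4 4439/5000
s(1y) = (1/(1207/1250) − 1)/(1) = 43/1207 ≈ 3.5626%

step 1 [1y] bond c/1=1/25: DF=(15691/15625 − 1/25·(0))/(1+1/25) = 1207/1250 ≈ 0.965600
step 2 [2y] swap r/1=31/1481: DF=(1 − 31/1481·(0.965600))/(1+31/1481) = 9597/10000 ≈ 0.959700
step 3 [3y] swap r/1=17/580: DF=(1 − 17/580·(0.965600+0.959700))/(1+17/580) = 9167/10000 ≈ 0.916700
step 4 [4y] zero: DF = P = 4439/5000 ≈ 0.887800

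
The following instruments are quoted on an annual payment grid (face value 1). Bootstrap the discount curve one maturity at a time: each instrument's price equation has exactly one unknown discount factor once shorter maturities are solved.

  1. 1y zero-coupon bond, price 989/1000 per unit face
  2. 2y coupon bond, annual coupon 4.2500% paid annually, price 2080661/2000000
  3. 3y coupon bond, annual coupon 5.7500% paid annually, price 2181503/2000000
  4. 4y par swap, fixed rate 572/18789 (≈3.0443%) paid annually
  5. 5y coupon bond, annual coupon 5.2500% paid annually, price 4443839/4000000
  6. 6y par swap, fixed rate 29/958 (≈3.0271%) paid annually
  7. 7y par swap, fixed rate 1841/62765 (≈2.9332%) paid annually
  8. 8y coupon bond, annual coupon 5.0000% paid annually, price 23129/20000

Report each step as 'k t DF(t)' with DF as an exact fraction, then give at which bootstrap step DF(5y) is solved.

1 1 989/1000
2 2 1197/1250
3 3 1157/1250
4 4 1107/1250
5 5 8681/10000
6 6 8347/10000
7 7 8159/10000
8 8 321/400
DF(5y) is solved at step 5

step 1 [1y] zero: DF = P = 989/1000 ≈ 0.989000
step 2 [2y] bond c/1=17/400: DF=(2080661/2000000 − 17/400·(0.989000))/(1+17/400) = 1197/1250 ≈ 0.957600
step 3 [3y] bond c/1=23/400: DF=(2181503/2000000 − 23/400·(0.989000+0.957600))/(1+23/400) = 1157/1250 ≈ 0.925600
step 4 [4y] swap r/1=572/18789: DF=(1 − 572/18789·(0.989000+0.957600+0.925600))/(1+572/18789) = 1107/1250 ≈ 0.885600
step 5 [5y] bond c/1=21/400: DF=(4443839/4000000 − 21/400·(0.989000+0.957600+0.925600+0.885600))/(1+21/400) = 8681/10000 ≈ 0.868100
step 6 [6y] swap r/1=29/958: DF=(1 − 29/958·(0.989000+0.957600+0.925600+0.885600+0.868100))/(1+29/958) = 8347/10000 ≈ 0.834700
step 7 [7y] swap r/1=1841/62765: DF=(1 − 1841/62765·(0.989000+0.957600+0.925600+0.885600+0.868100+0.834700))/(1+1841/62765) = 8159/10000 ≈ 0.815900
step 8 [8y] bond c/1=1/20: DF=(23129/20000 − 1/20·(0.989000+0.957600+0.925600+0.885600+0.868100+0.834700+0.815900))/(1+1/20) = 321/400 ≈ 0.802500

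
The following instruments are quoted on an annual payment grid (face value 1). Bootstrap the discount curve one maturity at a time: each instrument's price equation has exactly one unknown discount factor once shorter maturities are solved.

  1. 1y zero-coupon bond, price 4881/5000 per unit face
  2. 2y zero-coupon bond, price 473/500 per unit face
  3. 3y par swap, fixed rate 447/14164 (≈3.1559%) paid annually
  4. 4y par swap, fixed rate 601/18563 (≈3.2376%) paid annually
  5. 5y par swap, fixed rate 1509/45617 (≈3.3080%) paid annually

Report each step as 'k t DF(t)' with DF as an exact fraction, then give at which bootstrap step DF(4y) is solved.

1 1 4881/5000
2 2 473/500
3 3 4553/5000
4 4 4399/5000
5 5 8491/10000
DF(4y) is solved at step 4

step 1 [1y] zero: DF = P = 4881/5000 ≈ 0.976200
step 2 [2y] zero: DF = P = 473/500 ≈ 0.946000
step 3 [3y] swap r/1=447/14164: DF=(1 − 447/14164·(0.976200+0.946000))/(1+447/14164) = 4553/5000 ≈ 0.910600
step 4 [4y] swap r/1=601/18563: DF=(1 − 601/18563·(0.976200+0.946000+0.910600))/(1+601/18563) = 4399/5000 ≈ 0.879800
step 5 [5y] swap r/1=1509/45617: DF=(1 − 1509/45617·(0.976200+0.946000+0.910600+0.879800))/(1+1509/45617) = 8491/10000 ≈ 0.849100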